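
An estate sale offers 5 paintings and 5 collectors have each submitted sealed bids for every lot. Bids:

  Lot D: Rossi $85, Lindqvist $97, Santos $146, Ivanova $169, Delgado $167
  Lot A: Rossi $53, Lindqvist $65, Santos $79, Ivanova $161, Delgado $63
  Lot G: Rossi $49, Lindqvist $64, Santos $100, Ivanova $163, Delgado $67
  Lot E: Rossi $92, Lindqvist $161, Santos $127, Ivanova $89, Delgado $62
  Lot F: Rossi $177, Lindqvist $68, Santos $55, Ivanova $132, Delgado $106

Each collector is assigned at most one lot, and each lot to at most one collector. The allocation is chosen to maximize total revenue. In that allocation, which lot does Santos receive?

Optimal: Rossi→Lot F ($177), Lindqvist→Lot E ($161), Santos→Lot G ($100), Ivanova→Lot A ($161), Delgado→Lot D ($167) — total 177+161+100+161+167 = $766.
Row-greedy (each collector in turn takes its best remaining lot) gives $710, worse by 56.
Swapping Ivanova↔Santos (Ivanova→Lot G $163, Santos→Lot A $79) loses 19.
Santos's own top lot is Lot D ($146), but forcing Santos→Lot D and reassigning the rest optimally gives only $712 — worse by 54.

Santos receives Lot G.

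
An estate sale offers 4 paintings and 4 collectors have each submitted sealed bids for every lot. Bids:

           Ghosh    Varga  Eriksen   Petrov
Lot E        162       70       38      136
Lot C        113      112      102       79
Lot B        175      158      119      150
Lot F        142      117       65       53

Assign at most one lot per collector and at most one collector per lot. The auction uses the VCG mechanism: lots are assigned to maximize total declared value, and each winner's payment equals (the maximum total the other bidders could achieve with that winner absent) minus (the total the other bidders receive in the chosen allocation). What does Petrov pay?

Petrov pays $20.

Efficient allocation: Ghosh→Lot F ($142), Varga→Lot B ($158), Eriksen→Lot C ($102), Petrov→Lot E ($136); total welfare W = $538.
Petrov receives Lot E at value $136, so the others get W − 136 = $402.
Without Petrov: best allocation of the remaining 3 bidders over all 4 lots is Ghosh→Lot E ($162), Varga→Lot B ($158), Eriksen→Lot C ($102), total $422.
VCG payment = (others' best without Petrov) − (others' welfare with Petrov) = 422 − 402 = $20.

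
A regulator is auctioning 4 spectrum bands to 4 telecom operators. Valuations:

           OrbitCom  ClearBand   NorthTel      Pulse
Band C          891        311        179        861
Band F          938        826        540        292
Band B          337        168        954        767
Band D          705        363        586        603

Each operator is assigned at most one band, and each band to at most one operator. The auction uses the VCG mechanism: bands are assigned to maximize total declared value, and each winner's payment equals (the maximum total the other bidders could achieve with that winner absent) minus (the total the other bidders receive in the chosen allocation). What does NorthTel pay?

Efficient allocation: OrbitCom→Band D ($705M), ClearBand→Band F ($826M), NorthTel→Band B ($954M), Pulse→Band C ($861M); total welfare W = $3346M.
NorthTel receives Band B at value $954M, so the others get W − 954 = $2392M.
Without NorthTel: best allocation of the remaining 3 bidders over all 4 bands is OrbitCom→Band C ($891M), ClearBand→Band F ($826M), Pulse→Band B ($767M), total $2484M.
VCG payment = (others' best without NorthTel) − (others' welfare with NorthTel) = 2484 − 2392 = $92M.

NorthTel pays $92M.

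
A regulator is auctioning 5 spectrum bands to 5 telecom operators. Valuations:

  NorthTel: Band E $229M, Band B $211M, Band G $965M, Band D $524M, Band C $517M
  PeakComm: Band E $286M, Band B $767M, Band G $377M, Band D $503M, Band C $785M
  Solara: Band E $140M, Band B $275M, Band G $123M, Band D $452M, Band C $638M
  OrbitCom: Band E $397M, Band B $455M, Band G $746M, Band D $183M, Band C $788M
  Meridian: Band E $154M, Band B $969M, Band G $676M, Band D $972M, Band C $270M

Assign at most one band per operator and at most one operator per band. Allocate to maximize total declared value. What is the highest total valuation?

Optimal: NorthTel→Band G ($965M), PeakComm→Band B ($767M), Solara→Band C ($638M), OrbitCom→Band E ($397M), Meridian→Band D ($972M) — total 965+767+638+397+972 = $3739M.
Column-greedy (each band in turn goes to its best remaining operator) gives $3472M, worse by 267.
Every other assignment is strictly worse.

Maximum total: $3739M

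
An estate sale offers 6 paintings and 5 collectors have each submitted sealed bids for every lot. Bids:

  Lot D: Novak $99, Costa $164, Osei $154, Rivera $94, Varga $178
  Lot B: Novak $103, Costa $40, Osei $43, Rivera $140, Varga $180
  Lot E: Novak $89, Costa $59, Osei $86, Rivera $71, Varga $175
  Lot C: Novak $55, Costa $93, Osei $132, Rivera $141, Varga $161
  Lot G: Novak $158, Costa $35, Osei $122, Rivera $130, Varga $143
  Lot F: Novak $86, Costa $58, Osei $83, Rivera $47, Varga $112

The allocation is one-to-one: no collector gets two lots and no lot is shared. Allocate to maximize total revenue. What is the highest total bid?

Optimal: Novak→Lot G ($158), Costa→Lot D ($164), Osei→Lot C ($132), Rivera→Lot B ($140), Varga→Lot E ($175) — total 158+164+132+140+175 = $769.
Column-greedy (each lot in turn goes to its best remaining collector) gives $574, worse by 195.

Maximum total: $769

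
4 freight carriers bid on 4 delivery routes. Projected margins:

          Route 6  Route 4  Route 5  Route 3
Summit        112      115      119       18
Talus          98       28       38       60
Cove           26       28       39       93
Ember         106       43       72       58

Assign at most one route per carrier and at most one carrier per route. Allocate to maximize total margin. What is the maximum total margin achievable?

Optimal: Summit→Route 4 ($115k), Talus→Route 6 ($98k), Cove→Route 3 ($93k), Ember→Route 5 ($72k) — total 115+98+93+72 = $378k.
Row-greedy (each carrier in turn takes its best remaining route) gives $353k, worse by 25.
Next-best assignment: Summit→Route 5, Talus→Route 6, Cove→Route 3, Ember→Route 4 = $353k.
Checked against all permutations: $378k is optimal.

Max total: $378k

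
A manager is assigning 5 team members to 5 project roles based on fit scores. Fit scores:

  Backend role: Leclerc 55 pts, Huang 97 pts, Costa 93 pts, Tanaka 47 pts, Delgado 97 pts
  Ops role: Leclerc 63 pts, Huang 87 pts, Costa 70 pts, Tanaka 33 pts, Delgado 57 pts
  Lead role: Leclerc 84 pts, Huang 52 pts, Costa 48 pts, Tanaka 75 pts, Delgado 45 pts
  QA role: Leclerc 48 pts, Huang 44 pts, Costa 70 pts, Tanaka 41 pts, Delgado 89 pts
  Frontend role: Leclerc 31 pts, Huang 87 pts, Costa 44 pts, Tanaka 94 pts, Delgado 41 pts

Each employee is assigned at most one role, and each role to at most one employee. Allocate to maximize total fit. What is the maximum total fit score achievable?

Optimal: Leclerc→Lead role (84 pts), Huang→Ops role (87 pts), Costa→Backend role (93 pts), Tanaka→Frontend role (94 pts), Delgado→QA role (89 pts) — total 84+87+93+94+89 = 447 pts.
Next-best assignment: Leclerc→Lead role, Huang→Backend role, Costa→Ops role, Tanaka→Frontend role, Delgado→QA role = 434 pts.
Every other assignment is strictly worse.

Maximum total: 447 pts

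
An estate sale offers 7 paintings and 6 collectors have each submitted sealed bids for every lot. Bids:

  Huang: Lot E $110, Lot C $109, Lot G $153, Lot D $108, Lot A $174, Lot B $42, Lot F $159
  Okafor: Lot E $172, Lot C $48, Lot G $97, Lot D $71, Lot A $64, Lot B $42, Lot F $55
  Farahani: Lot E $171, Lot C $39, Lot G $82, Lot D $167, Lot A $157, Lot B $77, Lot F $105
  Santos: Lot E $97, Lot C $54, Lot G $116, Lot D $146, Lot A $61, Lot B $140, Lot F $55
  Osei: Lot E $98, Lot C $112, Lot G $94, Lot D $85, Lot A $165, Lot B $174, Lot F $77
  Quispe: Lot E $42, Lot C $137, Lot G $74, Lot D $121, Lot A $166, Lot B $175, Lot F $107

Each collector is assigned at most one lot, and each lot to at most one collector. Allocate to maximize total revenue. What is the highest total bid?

This is a one-to-one assignment (maximum-weight bipartite matching).
Optimal: Huang→Lot F ($159), Okafor→Lot E ($172), Farahani→Lot D ($167), Santos→Lot G ($116), Osei→Lot A ($165), Quispe→Lot B ($175) — total 159+172+167+116+165+175 = $954.
Row-greedy (each collector in turn takes its best remaining lot) gives $872, worse by 82.

Maximum total: $954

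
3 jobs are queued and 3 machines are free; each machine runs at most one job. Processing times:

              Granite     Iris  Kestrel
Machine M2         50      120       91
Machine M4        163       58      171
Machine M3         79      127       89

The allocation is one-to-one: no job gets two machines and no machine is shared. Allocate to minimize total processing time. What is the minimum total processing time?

Minimum total: 197 min

Optimal: Granite→Machine M2 (50 min), Iris→Machine M4 (58 min), Kestrel→Machine M3 (89 min) — total 50+58+89 = 197 min.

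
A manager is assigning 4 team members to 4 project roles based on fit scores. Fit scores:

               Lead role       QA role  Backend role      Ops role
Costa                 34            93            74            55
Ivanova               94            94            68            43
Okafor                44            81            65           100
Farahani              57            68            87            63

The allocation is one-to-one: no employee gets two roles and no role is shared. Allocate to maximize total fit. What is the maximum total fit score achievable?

This is a one-to-one assignment (maximum-weight bipartite matching).
Optimal: Costa→QA role (93 pts), Ivanova→Lead role (94 pts), Okafor→Ops role (100 pts), Farahani→Backend role (87 pts) — total 93+94+100+87 = 374 pts.

Max total: 374 pts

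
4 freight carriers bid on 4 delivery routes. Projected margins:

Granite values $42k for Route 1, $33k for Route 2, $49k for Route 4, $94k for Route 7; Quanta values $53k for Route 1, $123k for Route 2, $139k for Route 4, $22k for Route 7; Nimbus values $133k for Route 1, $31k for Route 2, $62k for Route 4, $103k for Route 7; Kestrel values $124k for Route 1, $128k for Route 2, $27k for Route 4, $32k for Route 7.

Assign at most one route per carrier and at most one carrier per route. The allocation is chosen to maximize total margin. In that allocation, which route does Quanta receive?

This is the linear assignment problem.
Optimal: Granite→Route 7 ($94k), Quanta→Route 4 ($139k), Nimbus→Route 1 ($133k), Kestrel→Route 2 ($128k) — total 94+139+133+128 = $494k.
Next-best assignment: Granite→Route 1, Quanta→Route 4, Nimbus→Route 7, Kestrel→Route 2 = $412k.
Every other assignment is strictly worse.

Quanta receives Route 4.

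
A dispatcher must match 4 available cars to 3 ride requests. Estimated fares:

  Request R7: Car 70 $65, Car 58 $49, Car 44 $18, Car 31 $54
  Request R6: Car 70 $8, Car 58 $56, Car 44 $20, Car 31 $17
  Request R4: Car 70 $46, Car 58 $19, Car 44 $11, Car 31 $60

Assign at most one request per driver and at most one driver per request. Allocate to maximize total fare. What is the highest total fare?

Treat this as an assignment problem: match each driver to one request.
Optimal: Car 70→Request R7 ($65), Car 58→Request R6 ($56), Car 31→Request R4 ($60) — total 65+56+60 = $181.
Row-greedy (each driver in turn takes its best remaining request) gives $132, worse by 49.
Next-best assignment: Car 31→Request R7, Car 58→Request R6, Car 70→Request R4 = $156.

Maximum total: $181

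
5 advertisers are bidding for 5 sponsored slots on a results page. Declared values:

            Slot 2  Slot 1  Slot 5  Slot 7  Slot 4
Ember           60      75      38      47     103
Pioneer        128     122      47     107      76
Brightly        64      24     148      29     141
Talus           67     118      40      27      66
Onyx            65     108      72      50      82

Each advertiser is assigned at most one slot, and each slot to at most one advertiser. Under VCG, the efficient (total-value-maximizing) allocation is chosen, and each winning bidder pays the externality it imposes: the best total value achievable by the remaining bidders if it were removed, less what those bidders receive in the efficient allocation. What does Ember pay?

Efficient allocation: Ember→Slot 4 ($103), Pioneer→Slot 2 ($128), Brightly→Slot 5 ($148), Talus→Slot 1 ($118), Onyx→Slot 7 ($50); total welfare W = $547.
Ember receives Slot 4 at value $103, so the others get W − 103 = $444.
Without Ember: best allocation of the remaining 4 bidders over all 5 slots is Pioneer→Slot 2 ($128), Brightly→Slot 5 ($148), Talus→Slot 1 ($118), Onyx→Slot 4 ($82), total $476.
VCG payment = (others' best without Ember) − (others' welfare with Ember) = 476 − 444 = $32.

Ember pays $32.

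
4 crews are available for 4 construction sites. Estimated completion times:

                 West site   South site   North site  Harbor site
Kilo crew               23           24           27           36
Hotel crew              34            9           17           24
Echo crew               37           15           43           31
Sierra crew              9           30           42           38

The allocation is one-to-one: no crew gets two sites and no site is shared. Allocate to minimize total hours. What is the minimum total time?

Minimum total: 75 hours

Optimal: Kilo crew→North site (27 hours), Hotel crew→Harbor site (24 hours), Echo crew→South site (15 hours), Sierra crew→West site (9 hours) — total 27+24+15+9 = 75 hours.
Min-entry greedy (repeatedly take the single cheapest remaining cell) gives 76 hours, worse by 1.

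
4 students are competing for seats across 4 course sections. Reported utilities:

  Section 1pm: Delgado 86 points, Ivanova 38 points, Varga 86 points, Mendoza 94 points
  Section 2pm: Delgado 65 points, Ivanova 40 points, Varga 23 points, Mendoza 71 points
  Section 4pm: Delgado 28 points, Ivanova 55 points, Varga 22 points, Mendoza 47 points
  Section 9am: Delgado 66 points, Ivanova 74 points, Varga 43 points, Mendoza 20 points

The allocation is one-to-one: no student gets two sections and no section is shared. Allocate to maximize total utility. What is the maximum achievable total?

Treat this as an assignment problem: match each student to one section.
Optimal: Delgado→Section 9am (66 points), Ivanova→Section 4pm (55 points), Varga→Section 1pm (86 points), Mendoza→Section 2pm (71 points) — total 66+55+86+71 = 278 points.
Max-entry greedy (repeatedly take the single best remaining cell) gives 255 points, worse by 23.
Next-best assignment: Delgado→Section 2pm, Ivanova→Section 9am, Varga→Section 1pm, Mendoza→Section 4pm = 272 points.

Max total: 278 points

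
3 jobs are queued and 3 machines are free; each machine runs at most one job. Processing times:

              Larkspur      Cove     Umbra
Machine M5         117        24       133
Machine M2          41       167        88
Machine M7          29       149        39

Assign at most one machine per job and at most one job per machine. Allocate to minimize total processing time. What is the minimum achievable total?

Min total: 104 min

This is the linear assignment problem.
Optimal: Larkspur→Machine M2 (41 min), Cove→Machine M5 (24 min), Umbra→Machine M7 (39 min) — total 41+24+39 = 104 min.
Row-greedy (each job in turn takes its cheapest remaining machine) gives 141 min, worse by 37.
Every other assignment is strictly worse.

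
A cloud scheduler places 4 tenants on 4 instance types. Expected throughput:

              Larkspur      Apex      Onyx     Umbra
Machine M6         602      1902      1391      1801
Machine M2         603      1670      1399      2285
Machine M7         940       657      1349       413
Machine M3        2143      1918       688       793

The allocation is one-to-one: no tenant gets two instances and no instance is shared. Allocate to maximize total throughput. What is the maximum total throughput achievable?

Optimal: Larkspur→Machine M3 (2143 ops/s), Apex→Machine M6 (1902 ops/s), Onyx→Machine M7 (1349 ops/s), Umbra→Machine M2 (2285 ops/s) — total 2143+1902+1349+2285 = 7679 ops/s.
Row-greedy (each tenant in turn takes its best remaining instance) gives 5857 ops/s, worse by 1822.
Next-best assignment: Larkspur→Machine M3, Apex→Machine M2, Onyx→Machine M7, Umbra→Machine M6 = 6963 ops/s.
No other one-to-one assignment exceeds 7679 ops/s.

Maximum total: 7679 ops/s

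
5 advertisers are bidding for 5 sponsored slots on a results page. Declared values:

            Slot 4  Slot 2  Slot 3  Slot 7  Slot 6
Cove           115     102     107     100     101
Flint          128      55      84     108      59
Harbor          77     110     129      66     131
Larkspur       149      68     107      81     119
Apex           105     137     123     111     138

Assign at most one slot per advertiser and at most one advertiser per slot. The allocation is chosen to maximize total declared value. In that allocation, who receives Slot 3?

Cove receives Slot 3.

This is a one-to-one assignment (maximum-weight bipartite matching).
Optimal: Cove→Slot 3 ($107), Flint→Slot 7 ($108), Harbor→Slot 6 ($131), Larkspur→Slot 4 ($149), Apex→Slot 2 ($137) — total 107+108+131+149+137 = $632.
Row-greedy (each advertiser in turn takes its best remaining slot) gives $598, worse by 34.
Next-best assignment: Cove→Slot 2, Flint→Slot 7, Harbor→Slot 3, Larkspur→Slot 4, Apex→Slot 6 = $626.
Cove's own top slot is Slot 4 ($115), but forcing Cove→Slot 4 and reassigning the rest optimally gives only $608 — worse by 24.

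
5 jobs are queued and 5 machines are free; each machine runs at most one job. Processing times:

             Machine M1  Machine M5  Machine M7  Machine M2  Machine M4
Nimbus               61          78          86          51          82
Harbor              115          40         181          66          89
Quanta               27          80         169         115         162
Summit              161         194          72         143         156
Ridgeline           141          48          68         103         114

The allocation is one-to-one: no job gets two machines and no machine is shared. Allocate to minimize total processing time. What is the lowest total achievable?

Minimum total: 287 min

Optimal: Nimbus→Machine M2 (51 min), Harbor→Machine M4 (89 min), Quanta→Machine M1 (27 min), Summit→Machine M7 (72 min), Ridgeline→Machine M5 (48 min) — total 51+89+27+72+48 = 287 min.
Column-greedy (each machine in turn goes to its cheapest remaining job) gives 342 min, worse by 55.
Next-best assignment: Nimbus→Machine M4, Harbor→Machine M2, Quanta→Machine M1, Summit→Machine M7, Ridgeline→Machine M5 = 295 min.
No other one-to-one assignment undercuts 287 min.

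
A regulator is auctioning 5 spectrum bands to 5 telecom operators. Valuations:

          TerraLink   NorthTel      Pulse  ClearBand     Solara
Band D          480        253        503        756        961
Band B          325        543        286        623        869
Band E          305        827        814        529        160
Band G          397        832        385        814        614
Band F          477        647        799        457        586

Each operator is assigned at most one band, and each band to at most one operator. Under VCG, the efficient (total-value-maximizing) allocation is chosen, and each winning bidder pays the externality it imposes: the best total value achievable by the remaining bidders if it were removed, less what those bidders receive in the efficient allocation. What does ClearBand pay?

Efficient allocation: TerraLink→Band D ($480M), NorthTel→Band E ($827M), Pulse→Band F ($799M), ClearBand→Band G ($814M), Solara→Band B ($869M); total welfare W = $3789M.
ClearBand receives Band G at value $814M, so the others get W − 814 = $2975M.
Without ClearBand: best allocation of the remaining 4 bidders over all 5 bands is TerraLink→Band F ($477M), NorthTel→Band G ($832M), Pulse→Band E ($814M), Solara→Band D ($961M), total $3084M.
VCG payment = (others' best without ClearBand) − (others' welfare with ClearBand) = 3084 − 2975 = $109M.

ClearBand pays $109M.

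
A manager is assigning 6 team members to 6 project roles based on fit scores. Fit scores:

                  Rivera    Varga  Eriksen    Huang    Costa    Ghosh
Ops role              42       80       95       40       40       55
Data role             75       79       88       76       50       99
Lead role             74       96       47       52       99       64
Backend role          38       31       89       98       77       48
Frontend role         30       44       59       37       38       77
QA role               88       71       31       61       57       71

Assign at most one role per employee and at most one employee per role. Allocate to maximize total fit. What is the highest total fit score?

Maximum total: 536 pts

Optimal: Rivera→QA role (88 pts), Varga→Data role (79 pts), Eriksen→Ops role (95 pts), Huang→Backend role (98 pts), Costa→Lead role (99 pts), Ghosh→Frontend role (77 pts) — total 88+79+95+98+99+77 = 536 pts.
Column-greedy (each role in turn goes to its best remaining employee) gives 523 pts, worse by 13.
Next-best assignment: Rivera→QA role, Varga→Ops role, Eriksen→Data role, Huang→Backend role, Costa→Lead role, Ghosh→Frontend role = 530 pts.
No other one-to-one assignment exceeds 536 pts.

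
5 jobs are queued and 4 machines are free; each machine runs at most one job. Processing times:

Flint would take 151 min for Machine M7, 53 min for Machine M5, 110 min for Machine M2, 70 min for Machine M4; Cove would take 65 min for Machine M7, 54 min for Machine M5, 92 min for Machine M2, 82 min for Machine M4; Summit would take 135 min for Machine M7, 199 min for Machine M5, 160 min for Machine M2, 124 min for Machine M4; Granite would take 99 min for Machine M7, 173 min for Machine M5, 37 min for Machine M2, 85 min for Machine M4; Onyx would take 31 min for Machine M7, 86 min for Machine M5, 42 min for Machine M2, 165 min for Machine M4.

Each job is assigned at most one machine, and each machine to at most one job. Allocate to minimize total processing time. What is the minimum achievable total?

Optimal: Onyx→Machine M7 (31 min), Cove→Machine M5 (54 min), Granite→Machine M2 (37 min), Flint→Machine M4 (70 min) — total 31+54+37+70 = 192 min.
Row-greedy (each job in turn takes its cheapest remaining machine) gives 279 min, worse by 87.
Every other assignment is strictly worse.

Min total: 192 min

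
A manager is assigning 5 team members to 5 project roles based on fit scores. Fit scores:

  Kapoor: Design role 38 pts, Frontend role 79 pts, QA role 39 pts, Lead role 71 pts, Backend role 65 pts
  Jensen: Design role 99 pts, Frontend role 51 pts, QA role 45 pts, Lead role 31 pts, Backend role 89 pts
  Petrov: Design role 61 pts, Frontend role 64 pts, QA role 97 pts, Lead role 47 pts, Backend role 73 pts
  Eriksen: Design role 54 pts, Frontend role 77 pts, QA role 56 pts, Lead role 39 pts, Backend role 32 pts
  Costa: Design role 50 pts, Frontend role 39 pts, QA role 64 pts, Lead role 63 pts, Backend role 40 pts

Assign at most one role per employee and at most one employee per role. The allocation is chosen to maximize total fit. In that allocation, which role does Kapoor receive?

Kapoor receives Backend role.

This is a one-to-one assignment (maximum-weight bipartite matching).
Optimal: Kapoor→Backend role (65 pts), Jensen→Design role (99 pts), Petrov→QA role (97 pts), Eriksen→Frontend role (77 pts), Costa→Lead role (63 pts) — total 65+99+97+77+63 = 401 pts.
Column-greedy (each role in turn goes to its best remaining employee) gives 370 pts, worse by 31.
Swapping Kapoor↔Eriksen (Kapoor→Frontend role 79 pts, Eriksen→Backend role 32 pts) loses 31.
Kapoor's own top role is Frontend role (79 pts), but forcing Kapoor→Frontend role and reassigning the rest optimally gives only 382 pts — worse by 19.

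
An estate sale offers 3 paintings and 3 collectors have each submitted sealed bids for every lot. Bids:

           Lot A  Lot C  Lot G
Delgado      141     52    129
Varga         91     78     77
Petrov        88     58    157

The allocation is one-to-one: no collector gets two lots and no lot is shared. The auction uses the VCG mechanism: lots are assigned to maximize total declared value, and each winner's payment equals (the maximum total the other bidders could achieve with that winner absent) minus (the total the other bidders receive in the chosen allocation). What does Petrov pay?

Efficient allocation: Delgado→Lot A ($141), Varga→Lot C ($78), Petrov→Lot G ($157); total welfare W = $376.
Petrov receives Lot G at value $157, so the others get W − 157 = $219.
Without Petrov: best allocation of the remaining 2 bidders over all 3 lots is Delgado→Lot G ($129), Varga→Lot A ($91), total $220.
VCG payment = (others' best without Petrov) − (others' welfare with Petrov) = 220 − 219 = $1.

Petrov pays $1.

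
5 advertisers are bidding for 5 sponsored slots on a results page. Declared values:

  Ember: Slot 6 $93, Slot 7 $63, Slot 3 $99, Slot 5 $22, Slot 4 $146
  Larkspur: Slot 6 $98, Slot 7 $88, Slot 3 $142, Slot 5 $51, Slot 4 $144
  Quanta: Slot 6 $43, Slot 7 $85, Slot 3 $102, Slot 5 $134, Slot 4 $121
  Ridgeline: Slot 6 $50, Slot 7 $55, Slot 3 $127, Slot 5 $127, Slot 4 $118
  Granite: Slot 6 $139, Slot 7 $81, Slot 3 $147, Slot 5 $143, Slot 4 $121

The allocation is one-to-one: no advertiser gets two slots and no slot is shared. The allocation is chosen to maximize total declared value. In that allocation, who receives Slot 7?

This is the linear assignment problem.
Optimal: Ember→Slot 4 ($146), Larkspur→Slot 3 ($142), Quanta→Slot 7 ($85), Ridgeline→Slot 5 ($127), Granite→Slot 6 ($139) — total 146+142+85+127+139 = $639.
Column-greedy (each slot in turn goes to its best remaining advertiser) gives $634, worse by 5.
Swapping Quanta↔Granite (Quanta→Slot 6 $43, Granite→Slot 7 $81) loses 100.
Checked against all permutations: $639 is optimal.
Quanta's own top slot is Slot 5 ($134), but forcing Quanta→Slot 5 and reassigning the rest optimally gives only $634 — worse by 5.

Quanta receives Slot 7.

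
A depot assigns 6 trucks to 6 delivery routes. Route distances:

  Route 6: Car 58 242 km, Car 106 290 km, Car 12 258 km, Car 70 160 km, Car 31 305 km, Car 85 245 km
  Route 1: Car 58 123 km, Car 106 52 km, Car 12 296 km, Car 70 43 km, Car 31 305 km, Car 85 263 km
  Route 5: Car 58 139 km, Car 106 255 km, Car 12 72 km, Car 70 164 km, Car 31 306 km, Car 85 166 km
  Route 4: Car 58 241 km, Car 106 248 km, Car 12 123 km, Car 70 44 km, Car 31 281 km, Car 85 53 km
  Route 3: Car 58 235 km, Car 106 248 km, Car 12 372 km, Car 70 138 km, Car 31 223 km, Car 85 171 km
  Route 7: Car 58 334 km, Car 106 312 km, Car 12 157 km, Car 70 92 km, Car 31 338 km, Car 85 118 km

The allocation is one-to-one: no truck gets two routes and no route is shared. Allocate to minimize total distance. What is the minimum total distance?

Min total: 734 km

This is the linear assignment problem.
Optimal: Car 58→Route 6 (242 km), Car 106→Route 1 (52 km), Car 12→Route 5 (72 km), Car 70→Route 7 (92 km), Car 31→Route 3 (223 km), Car 85→Route 4 (53 km) — total 242+52+72+92+223+53 = 734 km.
Column-greedy (each route in turn goes to its cheapest remaining truck) gives 894 km, worse by 160.
Next-best assignment: Car 58→Route 6, Car 106→Route 1, Car 12→Route 5, Car 70→Route 4, Car 31→Route 3, Car 85→Route 7 = 751 km.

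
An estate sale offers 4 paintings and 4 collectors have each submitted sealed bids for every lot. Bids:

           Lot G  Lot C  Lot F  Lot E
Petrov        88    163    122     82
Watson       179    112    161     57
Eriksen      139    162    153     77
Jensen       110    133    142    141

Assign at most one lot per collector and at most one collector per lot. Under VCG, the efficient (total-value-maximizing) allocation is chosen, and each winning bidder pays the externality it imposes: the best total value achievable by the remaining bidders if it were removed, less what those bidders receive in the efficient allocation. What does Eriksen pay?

Efficient allocation: Petrov→Lot C ($163), Watson→Lot G ($179), Eriksen→Lot F ($153), Jensen→Lot E ($141); total welfare W = $636.
Eriksen receives Lot F at value $153, so the others get W − 153 = $483.
Without Eriksen: best allocation of the remaining 3 bidders over all 4 lots is Petrov→Lot C ($163), Watson→Lot G ($179), Jensen→Lot F ($142), total $484.
VCG payment = (others' best without Eriksen) − (others' welfare with Eriksen) = 484 − 483 = $1.

Eriksen pays $1.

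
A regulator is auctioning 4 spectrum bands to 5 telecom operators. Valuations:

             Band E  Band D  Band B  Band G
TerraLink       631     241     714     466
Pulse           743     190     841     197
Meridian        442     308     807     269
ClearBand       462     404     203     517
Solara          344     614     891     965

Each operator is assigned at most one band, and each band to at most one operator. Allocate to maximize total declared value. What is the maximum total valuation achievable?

This is the linear assignment problem.
Optimal: Pulse→Band E ($743M), ClearBand→Band D ($404M), Meridian→Band B ($807M), Solara→Band G ($965M) — total 743+404+807+965 = $2919M.
Row-greedy (each operator in turn takes its best remaining band) gives $2282M, worse by 637.
Swapping Pulse↔ClearBand (Pulse→Band D $190M, ClearBand→Band E $462M) loses 495.
Checked against all permutations: $2919M is optimal.

Max total: $2919M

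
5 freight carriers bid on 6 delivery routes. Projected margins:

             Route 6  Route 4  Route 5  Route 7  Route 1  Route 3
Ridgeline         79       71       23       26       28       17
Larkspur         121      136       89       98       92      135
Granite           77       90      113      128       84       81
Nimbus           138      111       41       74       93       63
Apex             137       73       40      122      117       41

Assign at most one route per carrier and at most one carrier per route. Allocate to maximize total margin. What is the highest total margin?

Maximum total: $589k

Optimal: Ridgeline→Route 4 ($71k), Larkspur→Route 3 ($135k), Granite→Route 7 ($128k), Nimbus→Route 6 ($138k), Apex→Route 1 ($117k) — total 71+135+128+138+117 = $589k.
No other one-to-one assignment exceeds $589k.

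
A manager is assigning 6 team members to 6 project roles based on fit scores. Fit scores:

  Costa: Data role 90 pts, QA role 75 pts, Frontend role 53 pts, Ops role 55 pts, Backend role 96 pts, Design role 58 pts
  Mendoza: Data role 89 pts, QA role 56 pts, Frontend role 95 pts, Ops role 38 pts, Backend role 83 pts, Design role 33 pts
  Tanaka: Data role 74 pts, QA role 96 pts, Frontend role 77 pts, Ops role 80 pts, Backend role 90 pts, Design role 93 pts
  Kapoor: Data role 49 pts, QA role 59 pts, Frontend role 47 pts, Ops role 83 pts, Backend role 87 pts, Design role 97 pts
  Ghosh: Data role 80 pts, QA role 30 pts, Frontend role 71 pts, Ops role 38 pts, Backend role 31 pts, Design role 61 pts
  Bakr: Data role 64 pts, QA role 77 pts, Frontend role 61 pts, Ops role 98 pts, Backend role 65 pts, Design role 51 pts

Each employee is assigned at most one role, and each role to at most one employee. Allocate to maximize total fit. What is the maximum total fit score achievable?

Optimal: Costa→Backend role (96 pts), Mendoza→Frontend role (95 pts), Tanaka→QA role (96 pts), Kapoor→Design role (97 pts), Ghosh→Data role (80 pts), Bakr→Ops role (98 pts) — total 96+95+96+97+80+98 = 562 pts.
Column-greedy (each role in turn goes to its best remaining employee) gives 527 pts, worse by 35.
Next-best assignment: Costa→Backend role, Mendoza→Data role, Tanaka→QA role, Kapoor→Design role, Ghosh→Frontend role, Bakr→Ops role = 547 pts.
Swapping Tanaka↔Costa (Tanaka→Backend role 90 pts, Costa→QA role 75 pts) loses 27.

Max total: 562 pts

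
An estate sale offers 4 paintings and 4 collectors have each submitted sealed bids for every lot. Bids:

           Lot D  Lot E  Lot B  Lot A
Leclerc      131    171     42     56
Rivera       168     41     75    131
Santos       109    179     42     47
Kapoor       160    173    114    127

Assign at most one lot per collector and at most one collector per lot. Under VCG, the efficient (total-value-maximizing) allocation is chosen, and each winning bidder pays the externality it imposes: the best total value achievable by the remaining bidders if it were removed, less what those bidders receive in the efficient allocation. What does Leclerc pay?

Leclerc pays $50.

Efficient allocation: Leclerc→Lot D ($131), Rivera→Lot A ($131), Santos→Lot E ($179), Kapoor→Lot B ($114); total welfare W = $555.
Leclerc receives Lot D at value $131, so the others get W − 131 = $424.
Without Leclerc: best allocation of the remaining 3 bidders over all 4 lots is Rivera→Lot D ($168), Santos→Lot E ($179), Kapoor→Lot A ($127), total $474.
VCG payment = (others' best without Leclerc) − (others' welfare with Leclerc) = 474 − 424 = $50.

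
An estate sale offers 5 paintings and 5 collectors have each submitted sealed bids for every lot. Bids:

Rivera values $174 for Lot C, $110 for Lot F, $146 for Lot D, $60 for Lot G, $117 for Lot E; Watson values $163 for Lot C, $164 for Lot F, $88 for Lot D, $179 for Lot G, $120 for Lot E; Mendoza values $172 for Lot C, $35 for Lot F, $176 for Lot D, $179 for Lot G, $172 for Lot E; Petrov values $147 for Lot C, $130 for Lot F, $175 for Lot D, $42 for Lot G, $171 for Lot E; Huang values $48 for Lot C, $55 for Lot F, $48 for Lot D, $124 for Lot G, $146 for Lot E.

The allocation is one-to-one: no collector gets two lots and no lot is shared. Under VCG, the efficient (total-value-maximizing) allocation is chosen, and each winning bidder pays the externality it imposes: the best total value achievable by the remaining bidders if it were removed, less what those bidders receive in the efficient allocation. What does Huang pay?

Huang pays $8.

Efficient allocation: Rivera→Lot C ($174), Watson→Lot F ($164), Mendoza→Lot G ($179), Petrov→Lot D ($175), Huang→Lot E ($146); total welfare W = $838.
Huang receives Lot E at value $146, so the others get W − 146 = $692.
Without Huang: best allocation of the remaining 4 bidders over all 5 lots is Rivera→Lot C ($174), Watson→Lot G ($179), Mendoza→Lot D ($176), Petrov→Lot E ($171), total $700.
VCG payment = (others' best without Huang) − (others' welfare with Huang) = 700 − 692 = $8.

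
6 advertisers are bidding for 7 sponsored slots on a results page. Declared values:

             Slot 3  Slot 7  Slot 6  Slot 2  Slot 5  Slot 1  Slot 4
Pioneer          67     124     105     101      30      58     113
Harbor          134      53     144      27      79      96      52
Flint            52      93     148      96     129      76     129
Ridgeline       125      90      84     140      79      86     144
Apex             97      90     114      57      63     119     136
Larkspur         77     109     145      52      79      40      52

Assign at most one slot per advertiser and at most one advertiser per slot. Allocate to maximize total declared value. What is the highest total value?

Max total: $808

Optimal: Pioneer→Slot 7 ($124), Harbor→Slot 3 ($134), Flint→Slot 5 ($129), Ridgeline→Slot 2 ($140), Apex→Slot 4 ($136), Larkspur→Slot 6 ($145) — total 124+134+129+140+136+145 = $808.
Column-greedy (each slot in turn goes to its best remaining advertiser) gives $744, worse by 64.
Next-best assignment: Pioneer→Slot 7, Harbor→Slot 3, Flint→Slot 5, Ridgeline→Slot 4, Apex→Slot 1, Larkspur→Slot 6 = $795.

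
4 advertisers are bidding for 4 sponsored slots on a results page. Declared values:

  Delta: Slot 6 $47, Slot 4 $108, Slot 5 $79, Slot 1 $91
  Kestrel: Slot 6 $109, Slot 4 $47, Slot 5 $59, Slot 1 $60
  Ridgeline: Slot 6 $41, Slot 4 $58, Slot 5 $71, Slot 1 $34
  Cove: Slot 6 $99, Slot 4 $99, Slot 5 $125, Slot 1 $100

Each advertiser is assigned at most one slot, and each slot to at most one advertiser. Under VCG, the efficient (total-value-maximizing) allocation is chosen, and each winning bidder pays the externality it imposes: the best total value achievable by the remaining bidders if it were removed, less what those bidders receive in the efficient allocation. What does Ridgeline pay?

Efficient allocation: Delta→Slot 4 ($108), Kestrel→Slot 6 ($109), Ridgeline→Slot 5 ($71), Cove→Slot 1 ($100); total welfare W = $388.
Ridgeline receives Slot 5 at value $71, so the others get W − 71 = $317.
Without Ridgeline: best allocation of the remaining 3 bidders over all 4 slots is Delta→Slot 4 ($108), Kestrel→Slot 6 ($109), Cove→Slot 5 ($125), total $342.
VCG payment = (others' best without Ridgeline) − (others' welfare with Ridgeline) = 342 − 317 = $25.

Ridgeline pays $25.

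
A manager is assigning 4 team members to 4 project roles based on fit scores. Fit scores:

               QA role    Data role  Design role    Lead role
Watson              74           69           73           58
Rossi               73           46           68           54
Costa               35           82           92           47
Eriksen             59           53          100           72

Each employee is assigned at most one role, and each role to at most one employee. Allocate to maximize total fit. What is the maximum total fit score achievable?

This is the linear assignment problem.
Optimal: Watson→Lead role (58 pts), Rossi→QA role (73 pts), Costa→Data role (82 pts), Eriksen→Design role (100 pts) — total 58+73+82+100 = 313 pts.
Max-entry greedy (repeatedly take the single best remaining cell) gives 310 pts, worse by 3.
Swapping Watson↔Costa (Watson→Data role 69 pts, Costa→Lead role 47 pts) loses 24.

Max total: 313 pts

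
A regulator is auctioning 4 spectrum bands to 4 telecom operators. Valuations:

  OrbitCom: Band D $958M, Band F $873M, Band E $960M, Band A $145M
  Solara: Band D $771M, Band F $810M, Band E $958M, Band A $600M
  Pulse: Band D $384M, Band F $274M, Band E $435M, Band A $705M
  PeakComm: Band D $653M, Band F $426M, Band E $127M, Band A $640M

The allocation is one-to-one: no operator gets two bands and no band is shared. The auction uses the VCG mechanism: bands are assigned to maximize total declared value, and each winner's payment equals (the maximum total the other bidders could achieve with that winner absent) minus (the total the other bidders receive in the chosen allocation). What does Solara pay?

Efficient allocation: OrbitCom→Band F ($873M), Solara→Band E ($958M), Pulse→Band A ($705M), PeakComm→Band D ($653M); total welfare W = $3189M.
Solara receives Band E at value $958M, so the others get W − 958 = $2231M.
Without Solara: best allocation of the remaining 3 bidders over all 4 bands is OrbitCom→Band E ($960M), Pulse→Band A ($705M), PeakComm→Band D ($653M), total $2318M.
VCG payment = (others' best without Solara) − (others' welfare with Solara) = 2318 − 2231 = $87M.

Solara pays $87M.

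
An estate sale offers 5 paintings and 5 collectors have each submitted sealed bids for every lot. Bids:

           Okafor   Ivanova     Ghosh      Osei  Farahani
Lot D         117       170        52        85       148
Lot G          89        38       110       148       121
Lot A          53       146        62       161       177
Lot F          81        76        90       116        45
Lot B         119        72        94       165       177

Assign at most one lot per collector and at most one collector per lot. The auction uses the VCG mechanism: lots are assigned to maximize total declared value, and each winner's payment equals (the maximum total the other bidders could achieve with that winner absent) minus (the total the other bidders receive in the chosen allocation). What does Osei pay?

Efficient allocation: Okafor→Lot B ($119), Ivanova→Lot D ($170), Ghosh→Lot F ($90), Osei→Lot G ($148), Farahani→Lot A ($177); total welfare W = $704.
Osei receives Lot G at value $148, so the others get W − 148 = $556.
Without Osei: best allocation of the remaining 4 bidders over all 5 lots is Okafor→Lot B ($119), Ivanova→Lot D ($170), Ghosh→Lot G ($110), Farahani→Lot A ($177), total $576.
VCG payment = (others' best without Osei) − (others' welfare with Osei) = 576 − 556 = $20.

Osei pays $20.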